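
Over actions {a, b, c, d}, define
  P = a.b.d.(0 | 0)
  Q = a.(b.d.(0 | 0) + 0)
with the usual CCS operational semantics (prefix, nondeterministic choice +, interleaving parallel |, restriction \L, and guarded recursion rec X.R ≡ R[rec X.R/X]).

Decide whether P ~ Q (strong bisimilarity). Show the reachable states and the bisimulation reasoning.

Reachable graph of P (4 states):
  u0 = a.b.d.(0 | 0) :: --a--▸ u1
  u1 = b.d.(0 | 0) :: --b--▸ u2
  u2 = d.(0 | 0) :: --d--▸ u3
  u3 = 0 | 0 :: stopped
Reachable graph of Q (4 states):
  v0 = a.(b.d.(0 | 0) + 0) :: --a--▸ v1
  v1 = b.d.(0 | 0) + 0 :: --b--▸ v2
  v2 = d.(0 | 0) :: --d--▸ v3
  v3 = 0 | 0 :: stopped
Partition-refinement fixed point:
  B0 = {u0, v0}
  B1 = {u1, v1}
  B2 = {u2, v2}
  B3 = {u3, v3}
u0 ∈ B0, v0 ∈ B0 → same block

YES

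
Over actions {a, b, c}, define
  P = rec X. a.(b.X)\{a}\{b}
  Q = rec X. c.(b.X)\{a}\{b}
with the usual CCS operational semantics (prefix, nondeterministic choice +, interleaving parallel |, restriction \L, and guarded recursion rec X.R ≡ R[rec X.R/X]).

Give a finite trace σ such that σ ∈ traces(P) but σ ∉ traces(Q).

LTS(P): 2 reachable states
  u0 = rec X. a.(b.X)\{a}\{b} → -a-> u1
  u1 = (b.(rec X. a.(b.X)\{a}\{b}))\{a}\{b} → stopped
LTS(Q): 2 reachable states
  v0 = rec X. c.(b.X)\{a}\{b} → -c-> v1
  v1 = (b.(rec X. c.(b.X)\{a}\{b}))\{a}\{b} → stopped
Trace ⟨a⟩ through P, begin at {u0}:
  after a @ step 1: {u1}
  — P admits the full trace.
Trace ⟨a⟩ through Q, begin at {v0}:
  after a @ step 1: ∅ (Q stuck)

a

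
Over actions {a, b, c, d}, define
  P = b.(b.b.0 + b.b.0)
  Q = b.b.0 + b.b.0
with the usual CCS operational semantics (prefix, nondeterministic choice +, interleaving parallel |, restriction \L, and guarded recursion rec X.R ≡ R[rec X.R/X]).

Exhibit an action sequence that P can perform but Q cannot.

P's transition system — 4 states:
  u0 = b.(b.b.0 + b.b.0) :: =b=> u1
  u1 = b.b.0 + b.b.0 :: =b=> u2
  u2 = b.0 :: =b=> u3
  u3 = 0 :: ·
Q's transition system — 3 states:
  v0 = b.b.0 + b.b.0 :: =b=> v1
  v1 = b.0 :: =b=> v2
  v2 = 0 :: ·
Run σ = ⟨bbb⟩ on P: start {u0}
  step 1 (b): {u1}
  step 2 (b): {u2}
  step 3 (b): {u3}
  P completes σ.
Run σ = ⟨bbb⟩ on Q: start {v0}
  step 1 (b): {v1}
  step 2 (b): {v2}
  step 3 (b): no successor for Q

bbb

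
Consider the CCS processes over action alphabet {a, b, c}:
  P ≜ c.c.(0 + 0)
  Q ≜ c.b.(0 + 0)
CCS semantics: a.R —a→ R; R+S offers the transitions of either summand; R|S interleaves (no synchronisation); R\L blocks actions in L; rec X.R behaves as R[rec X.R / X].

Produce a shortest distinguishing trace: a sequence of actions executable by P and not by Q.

Reachable graph of P (3 states):
  p0 = c.c.(0 + 0) | --c--▸ p1
  p1 = c.(0 + 0) | --c--▸ p2
  p2 = 0 + 0 | stopped
Reachable graph of Q (3 states):
  q0 = c.b.(0 + 0) | --c--▸ q1
  q1 = b.(0 + 0) | --b--▸ q2
  q2 = 0 + 0 | stopped
Run σ = ⟨cc⟩ on P: start {p0}
  [1] c ⇒ {p1}
  [2] c ⇒ {p2}
  P completes σ.
Run σ = ⟨cc⟩ on Q: start {q0}
  [1] c ⇒ {q1}
  [2] c ⇒ ∅  — Q cannot continue

cc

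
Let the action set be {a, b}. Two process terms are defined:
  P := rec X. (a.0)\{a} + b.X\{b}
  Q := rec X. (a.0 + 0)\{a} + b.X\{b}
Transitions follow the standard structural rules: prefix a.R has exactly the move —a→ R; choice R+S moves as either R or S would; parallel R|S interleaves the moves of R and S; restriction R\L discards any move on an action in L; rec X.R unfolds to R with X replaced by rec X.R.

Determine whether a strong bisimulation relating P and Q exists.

P's transition system — 2 states:
  p0 = rec X. (a.0)\{a} + b.X\{b} → =b=> p1
  p1 = (rec X. (a.0)\{a} + b.X\{b})\{b} → (no moves)
Q's transition system — 2 states:
  q0 = rec X. (a.0 + 0)\{a} + b.X\{b} → =b=> q1
  q1 = (rec X. (a.0 + 0)\{a} + b.X\{b})\{b} → (no moves)
Bisimilarity quotient blocks:
  B0 = {p0, q0}
  B1 = {p1, q1}
p0 ∈ B0, q0 ∈ B0 → same block

bisimilar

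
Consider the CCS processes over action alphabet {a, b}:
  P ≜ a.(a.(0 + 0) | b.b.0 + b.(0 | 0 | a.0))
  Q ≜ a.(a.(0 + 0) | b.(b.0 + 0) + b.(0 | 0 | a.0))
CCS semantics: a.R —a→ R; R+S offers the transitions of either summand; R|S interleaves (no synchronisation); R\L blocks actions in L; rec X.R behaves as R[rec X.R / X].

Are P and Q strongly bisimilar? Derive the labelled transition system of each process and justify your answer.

P's transition system — 9 states:
  s0 = a.(a.(0 + 0) | b.b.0 + b.(0 | 0 | a.0)) → =a=> s1
  s1 = a.(0 + 0) | b.b.0 + b.(0 | 0 | a.0) → =a=> s2, =b=> s3, =b=> s4
  s2 = (0 + 0) | b.b.0 → =b=> s5
  s3 = 0 | 0 | a.0 → =a=> s6
  s4 = a.(0 + 0) | b.0 → =a=> s5, =b=> s7
  s5 = (0 + 0) | b.0 → =b=> s8
  s6 = 0 | 0 | 0 → deadlocked
  s7 = a.(0 + 0) | 0 → =a=> s8
  s8 = (0 + 0) | 0 → deadlocked
Q's transition system — 9 states:
  t0 = a.(a.(0 + 0) | b.(b.0 + 0) + b.(0 | 0 | a.0)) → =a=> t1
  t1 = a.(0 + 0) | b.(b.0 + 0) + b.(0 | 0 | a.0) → =a=> t2, =b=> t3, =b=> t4
  t2 = (0 + 0) | b.(b.0 + 0) → =b=> t5
  t3 = 0 | 0 | a.0 → =a=> t6
  t4 = a.(0 + 0) | (b.0 + 0) → =a=> t5, =b=> t7
  t5 = (0 + 0) | (b.0 + 0) → =b=> t8
  t6 = 0 | 0 | 0 → deadlocked
  t7 = a.(0 + 0) | 0 → =a=> t8
  t8 = (0 + 0) | 0 → deadlocked
Partition-refinement fixed point:
  B0 = {s0, t0}
  B1 = {s1, t1}
  B2 = {s3, s7, t3, t7}
  B3 = {s6, s8, t6, t8}
  B4 = {s2, t2}
  B5 = {s5, t5}
  B6 = {s4, t4}
s0 ∈ B0, t0 ∈ B0 → same block

P ~ Q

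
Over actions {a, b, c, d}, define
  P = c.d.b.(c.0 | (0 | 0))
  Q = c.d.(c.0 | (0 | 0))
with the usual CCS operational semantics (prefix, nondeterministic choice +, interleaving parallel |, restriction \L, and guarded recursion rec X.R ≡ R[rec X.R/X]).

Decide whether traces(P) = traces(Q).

Reachable graph of P (5 states):
  p0 = c.d.b.(c.0 | (0 | 0)) → -c-> p1
  p1 = d.b.(c.0 | (0 | 0)) → -d-> p2
  p2 = b.(c.0 | (0 | 0)) → -b-> p3
  p3 = c.0 | (0 | 0) → -c-> p4
  p4 = 0 | (0 | 0) → (no moves)
Reachable graph of Q (4 states):
  q0 = c.d.(c.0 | (0 | 0)) → -c-> q1
  q1 = d.(c.0 | (0 | 0)) → -d-> q2
  q2 = c.0 | (0 | 0) → -c-> q3
  q3 = 0 | (0 | 0) → (no moves)
Executing cdb from P (initial set {p0}):
  after c @ step 1: {p1}
  after d @ step 2: {p2}
  after b @ step 3: {p3}
  ✓ P
Executing cdb from Q (initial set {q0}):
  after c @ step 1: {q1}
  after d @ step 2: {q2}
  after b @ step 3: no successor for Q

traces(P) ≠ traces(Q) — witness ⟨cdb⟩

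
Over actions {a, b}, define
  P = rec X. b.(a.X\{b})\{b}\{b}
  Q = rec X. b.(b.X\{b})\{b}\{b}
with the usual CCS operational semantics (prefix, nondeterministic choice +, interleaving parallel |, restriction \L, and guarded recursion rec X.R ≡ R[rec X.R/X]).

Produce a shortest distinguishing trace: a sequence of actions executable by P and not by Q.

ba

P's transition system — 3 states:
  p0 = rec X. b.(a.X\{b})\{b}\{b} | -b-> p1
  p1 = (a.(rec X. b.(a.X\{b})\{b}\{b})\{b})\{b}\{b} | -a-> p2
  p2 = (rec X. b.(a.X\{b})\{b}\{b})\{b}\{b}\{b} | (no moves)
Q's transition system — 2 states:
  q0 = rec X. b.(b.X\{b})\{b}\{b} | -b-> q1
  q1 = (b.(rec X. b.(b.X\{b})\{b}\{b})\{b})\{b}\{b} | (no moves)
Executing ba from P (initial set {p0}):
  after b @ step 1: {p1}
  after a @ step 2: {p2}
  P completes σ.
Executing ba from Q (initial set {q0}):
  after b @ step 1: {q1}
  after a @ step 2: no successor for Q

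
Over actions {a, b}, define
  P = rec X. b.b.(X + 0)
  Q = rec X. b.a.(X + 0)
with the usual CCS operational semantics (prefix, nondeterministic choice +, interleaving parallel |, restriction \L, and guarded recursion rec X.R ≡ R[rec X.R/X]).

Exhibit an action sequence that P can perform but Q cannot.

bb

Reachable graph of P (3 states):
  m0 = rec X. b.b.(X + 0) | —b→ m1
  m1 = b.((rec X. b.b.(X + 0)) + 0) | —b→ m2
  m2 = (rec X. b.b.(X + 0)) + 0 | —b→ m1
Reachable graph of Q (3 states):
  n0 = rec X. b.a.(X + 0) | —b→ n1
  n1 = a.((rec X. b.a.(X + 0)) + 0) | —a→ n2
  n2 = (rec X. b.a.(X + 0)) + 0 | —b→ n1
Run σ = ⟨bb⟩ on P: start {m0}
  step 1 (b): {m1}
  step 2 (b): {m2}
  P completes σ.
Run σ = ⟨bb⟩ on Q: start {n0}
  step 1 (b): {n1}
  step 2 (b): ∅ (Q stuck)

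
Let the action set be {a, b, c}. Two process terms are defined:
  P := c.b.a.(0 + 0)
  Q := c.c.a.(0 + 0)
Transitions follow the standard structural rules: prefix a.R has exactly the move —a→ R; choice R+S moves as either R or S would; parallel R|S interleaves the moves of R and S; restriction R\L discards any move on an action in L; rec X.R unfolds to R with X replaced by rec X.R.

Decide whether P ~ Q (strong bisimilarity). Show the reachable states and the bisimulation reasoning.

not bisimilar

LTS(P): 4 reachable states
  p0 = c.b.a.(0 + 0) :: —c→ p1
  p1 = b.a.(0 + 0) :: —b→ p2
  p2 = a.(0 + 0) :: —a→ p3
  p3 = 0 + 0 :: ·
LTS(Q): 4 reachable states
  q0 = c.c.a.(0 + 0) :: —c→ q1
  q1 = c.a.(0 + 0) :: —c→ q2
  q2 = a.(0 + 0) :: —a→ q3
  q3 = 0 + 0 :: ·
Bisimilarity quotient blocks:
  B0 = {p0}
  B1 = {p1}
  B2 = {p2, q2}
  B3 = {p3, q3}
  B4 = {q0}
  B5 = {q1}
p0 ∈ B0, q0 ∈ B4 → different blocks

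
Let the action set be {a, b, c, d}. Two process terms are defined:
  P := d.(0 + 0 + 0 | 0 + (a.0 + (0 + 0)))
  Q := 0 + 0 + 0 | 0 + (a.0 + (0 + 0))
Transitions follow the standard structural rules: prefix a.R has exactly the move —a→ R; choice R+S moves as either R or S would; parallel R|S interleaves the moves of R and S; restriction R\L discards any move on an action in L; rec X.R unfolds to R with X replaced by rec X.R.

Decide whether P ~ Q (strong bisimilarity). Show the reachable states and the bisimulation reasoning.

not bisimilar

Reachable graph of P (3 states):
  m0 = d.(0 + 0 + 0 | 0 + (a.0 + (0 + 0))) ⊢ --d--▸ m1
  m1 = 0 + 0 + 0 | 0 + (a.0 + (0 + 0)) ⊢ --a--▸ m2
  m2 = 0 ⊢ ∅
Reachable graph of Q (2 states):
  n0 = 0 + 0 + 0 | 0 + (a.0 + (0 + 0)) ⊢ --a--▸ n1
  n1 = 0 ⊢ ∅
Coarsest stable partition (strong bisimilarity classes):
  B0 = {m0}
  B1 = {m1, n0}
  B2 = {m2, n1}
m0 ∈ B0, n0 ∈ B1 → different blocks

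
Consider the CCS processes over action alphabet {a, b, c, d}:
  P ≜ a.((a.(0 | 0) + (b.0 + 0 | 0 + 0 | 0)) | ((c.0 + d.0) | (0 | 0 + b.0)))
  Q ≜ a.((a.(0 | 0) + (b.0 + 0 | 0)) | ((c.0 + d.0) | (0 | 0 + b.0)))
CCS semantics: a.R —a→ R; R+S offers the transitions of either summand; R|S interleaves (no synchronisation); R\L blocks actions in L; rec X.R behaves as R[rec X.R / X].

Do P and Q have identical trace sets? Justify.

YES

Reachable graph of P (13 states):
  m0 = a.((a.(0 | 0) + (b.0 + 0 | 0 + 0 | 0)) | ((c.0 + d.0) | (0 | 0 + b.0))) :: =a=> m1
  m1 = (a.(0 | 0) + (b.0 + 0 | 0 + 0 | 0)) | ((c.0 + d.0) | (0 | 0 + b.0)) :: =a=> m2, =b=> m3, =b=> m4, =c=> m5, =d=> m5
  m2 = 0 | 0 | ((c.0 + d.0) | (0 | 0 + b.0)) :: =b=> m6, =c=> m7, =d=> m7
  m3 = (a.(0 | 0) + (b.0 + 0 | 0 + 0 | 0)) | ((c.0 + d.0) | 0) :: =a=> m6, =b=> m8, =c=> m9, =d=> m9
  m4 = 0 | ((c.0 + d.0) | (0 | 0 + b.0)) :: =b=> m8, =c=> m10, =d=> m10
  m5 = (a.(0 | 0) + (b.0 + 0 | 0 + 0 | 0)) | (0 | (0 | 0 + b.0)) :: =a=> m7, =b=> m10, =b=> m9
  m6 = 0 | 0 | ((c.0 + d.0) | 0) :: =c=> m11, =d=> m11
  m7 = 0 | 0 | (0 | (0 | 0 + b.0)) :: =b=> m11
  m8 = 0 | ((c.0 + d.0) | 0) :: =c=> m12, =d=> m12
  m9 = (a.(0 | 0) + (b.0 + 0 | 0 + 0 | 0)) | (0 | 0) :: =a=> m11, =b=> m12
  m10 = 0 | (0 | (0 | 0 + b.0)) :: =b=> m12
  m11 = 0 | 0 | (0 | 0) :: ∅
  m12 = 0 | (0 | 0) :: ∅
Reachable graph of Q (13 states):
  n0 = a.((a.(0 | 0) + (b.0 + 0 | 0)) | ((c.0 + d.0) | (0 | 0 + b.0))) :: =a=> n1
  n1 = (a.(0 | 0) + (b.0 + 0 | 0)) | ((c.0 + d.0) | (0 | 0 + b.0)) :: =a=> n2, =b=> n3, =b=> n4, =c=> n5, =d=> n5
  n2 = 0 | 0 | ((c.0 + d.0) | (0 | 0 + b.0)) :: =b=> n6, =c=> n7, =d=> n7
  n3 = (a.(0 | 0) + (b.0 + 0 | 0)) | ((c.0 + d.0) | 0) :: =a=> n6, =b=> n8, =c=> n9, =d=> n9
  n4 = 0 | ((c.0 + d.0) | (0 | 0 + b.0)) :: =b=> n8, =c=> n10, =d=> n10
  n5 = (a.(0 | 0) + (b.0 + 0 | 0)) | (0 | (0 | 0 + b.0)) :: =a=> n7, =b=> n10, =b=> n9
  n6 = 0 | 0 | ((c.0 + d.0) | 0) :: =c=> n11, =d=> n11
  n7 = 0 | 0 | (0 | (0 | 0 + b.0)) :: =b=> n11
  n8 = 0 | ((c.0 + d.0) | 0) :: =c=> n12, =d=> n12
  n9 = (a.(0 | 0) + (b.0 + 0 | 0)) | (0 | 0) :: =a=> n11, =b=> n12
  n10 = 0 | (0 | (0 | 0 + b.0)) :: =b=> n12
  n11 = 0 | 0 | (0 | 0) :: ∅
  n12 = 0 | (0 | 0) :: ∅
Coarsest stable partition (strong bisimilarity classes):
  B0 = {m0, n0}
  B1 = {m1, n1}
  B2 = {m2, m4, n2, n4}
  B3 = {m10, m7, n10, n7}
  B4 = {m11, m12, n11, n12}
  B5 = {m6, m8, n6, n8}
  B6 = {m3, n3}
  B7 = {m9, n9}
  B8 = {m5, n5}
m0 ∈ B0, n0 ∈ B0 → same block
Bisimilar ⇒ trace-equivalent.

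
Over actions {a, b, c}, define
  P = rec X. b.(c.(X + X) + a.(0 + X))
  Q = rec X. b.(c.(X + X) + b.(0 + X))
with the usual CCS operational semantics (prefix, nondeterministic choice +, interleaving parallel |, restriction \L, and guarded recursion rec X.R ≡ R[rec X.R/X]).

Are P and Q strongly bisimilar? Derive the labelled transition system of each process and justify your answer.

not bisimilar

LTS(P): 4 reachable states
  m0 = rec X. b.(c.(X + X) + a.(0 + X)) ⊢ --b--▸ m1
  m1 = c.((rec X. b.(c.(X + X) + a.(0 + X))) + (rec X. b.(c.(X + X) + a.(0 + X)))) + a.(0 + (rec X. b.(c.(X + X) + a.(0 + X)))) ⊢ --a--▸ m2, --c--▸ m3
  m2 = 0 + (rec X. b.(c.(X + X) + a.(0 + X))) ⊢ --b--▸ m1
  m3 = (rec X. b.(c.(X + X) + a.(0 + X))) + (rec X. b.(c.(X + X) + a.(0 + X))) ⊢ --b--▸ m1
LTS(Q): 4 reachable states
  n0 = rec X. b.(c.(X + X) + b.(0 + X)) ⊢ --b--▸ n1
  n1 = c.((rec X. b.(c.(X + X) + b.(0 + X))) + (rec X. b.(c.(X + X) + b.(0 + X)))) + b.(0 + (rec X. b.(c.(X + X) + b.(0 + X)))) ⊢ --b--▸ n2, --c--▸ n3
  n2 = 0 + (rec X. b.(c.(X + X) + b.(0 + X))) ⊢ --b--▸ n1
  n3 = (rec X. b.(c.(X + X) + b.(0 + X))) + (rec X. b.(c.(X + X) + b.(0 + X))) ⊢ --b--▸ n1
Partition-refinement fixed point:
  B0 = {m0, m2, m3}
  B1 = {m1}
  B2 = {n0, n2, n3}
  B3 = {n1}
m0 ∈ B0, n0 ∈ B2 → different blocks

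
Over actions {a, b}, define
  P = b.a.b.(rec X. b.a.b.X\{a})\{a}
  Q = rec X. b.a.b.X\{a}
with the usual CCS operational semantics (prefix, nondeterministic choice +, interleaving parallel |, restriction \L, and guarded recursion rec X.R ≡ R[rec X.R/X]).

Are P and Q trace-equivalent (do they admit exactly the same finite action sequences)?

YES

P's transition system — 5 states:
  u0 = b.a.b.(rec X. b.a.b.X\{a})\{a} :: --b--▸ u1
  u1 = a.b.(rec X. b.a.b.X\{a})\{a} :: --a--▸ u2
  u2 = b.(rec X. b.a.b.X\{a})\{a} :: --b--▸ u3
  u3 = (rec X. b.a.b.X\{a})\{a} :: --b--▸ u4
  u4 = (a.b.(rec X. b.a.b.X\{a})\{a})\{a} :: ∅
Q's transition system — 5 states:
  v0 = rec X. b.a.b.X\{a} :: --b--▸ v1
  v1 = a.b.(rec X. b.a.b.X\{a})\{a} :: --a--▸ v2
  v2 = b.(rec X. b.a.b.X\{a})\{a} :: --b--▸ v3
  v3 = (rec X. b.a.b.X\{a})\{a} :: --b--▸ v4
  v4 = (a.b.(rec X. b.a.b.X\{a})\{a})\{a} :: ∅
Bisimilarity quotient blocks:
  B0 = {u0, v0}
  B1 = {u1, v1}
  B2 = {u2, v2}
  B3 = {u3, v3}
  B4 = {u4, v4}
u0 ∈ B0, v0 ∈ B0 → same block
Bisimilar ⇒ trace-equivalent.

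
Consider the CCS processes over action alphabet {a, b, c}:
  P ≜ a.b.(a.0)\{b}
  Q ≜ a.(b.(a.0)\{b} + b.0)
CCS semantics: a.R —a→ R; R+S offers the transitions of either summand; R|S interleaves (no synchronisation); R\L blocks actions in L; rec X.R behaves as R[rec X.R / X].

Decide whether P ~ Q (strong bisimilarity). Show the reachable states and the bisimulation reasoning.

Reachable graph of P (4 states):
  u0 = a.b.(a.0)\{b} ⊢ --a--▸ u1
  u1 = b.(a.0)\{b} ⊢ --b--▸ u2
  u2 = (a.0)\{b} ⊢ --a--▸ u3
  u3 = 0\{b} ⊢ (no moves)
Reachable graph of Q (5 states):
  v0 = a.(b.(a.0)\{b} + b.0) ⊢ --a--▸ v1
  v1 = b.(a.0)\{b} + b.0 ⊢ --b--▸ v2, --b--▸ v3
  v2 = (a.0)\{b} ⊢ --a--▸ v4
  v3 = 0 ⊢ (no moves)
  v4 = 0\{b} ⊢ (no moves)
Bisimilarity quotient blocks:
  B0 = {u0}
  B1 = {u1}
  B2 = {u2, v2}
  B3 = {u3, v3, v4}
  B4 = {v0}
  B5 = {v1}
u0 ∈ B0, v0 ∈ B4 → different blocks

P ≁ Q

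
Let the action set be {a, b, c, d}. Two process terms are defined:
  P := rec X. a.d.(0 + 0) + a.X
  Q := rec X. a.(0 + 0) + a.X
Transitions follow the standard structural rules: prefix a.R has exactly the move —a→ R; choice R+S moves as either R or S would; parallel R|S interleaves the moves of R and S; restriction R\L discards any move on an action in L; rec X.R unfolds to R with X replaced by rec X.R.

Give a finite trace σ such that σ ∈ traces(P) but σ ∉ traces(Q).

ad

P's transition system — 3 states:
  u0 = rec X. a.d.(0 + 0) + a.X | ··a··> u0, ··a··> u1
  u1 = d.(0 + 0) | ··d··> u2
  u2 = 0 + 0 | (no moves)
Q's transition system — 2 states:
  v0 = rec X. a.(0 + 0) + a.X | ··a··> v0, ··a··> v1
  v1 = 0 + 0 | (no moves)
Trace ⟨ad⟩ through P, begin at {u0}:
  after a @ step 1: {u0, u1}
  after d @ step 2: {u2}
  ✓ P
Trace ⟨ad⟩ through Q, begin at {v0}:
  after a @ step 1: {v0, v1}
  after d @ step 2: ∅  — Q cannot continue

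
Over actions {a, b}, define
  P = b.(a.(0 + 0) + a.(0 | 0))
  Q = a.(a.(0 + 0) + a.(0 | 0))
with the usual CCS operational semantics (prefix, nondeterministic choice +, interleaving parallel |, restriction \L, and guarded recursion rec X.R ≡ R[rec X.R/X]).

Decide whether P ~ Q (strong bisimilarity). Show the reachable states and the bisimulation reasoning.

Reachable graph of P (4 states):
  p0 = b.(a.(0 + 0) + a.(0 | 0)) has moves --b--▸ p1
  p1 = a.(0 + 0) + a.(0 | 0) has moves --a--▸ p2, --a--▸ p3
  p2 = 0 + 0 has moves deadlocked
  p3 = 0 | 0 has moves deadlocked
Reachable graph of Q (4 states):
  q0 = a.(a.(0 + 0) + a.(0 | 0)) has moves --a--▸ q1
  q1 = a.(0 + 0) + a.(0 | 0) has moves --a--▸ q2, --a--▸ q3
  q2 = 0 + 0 has moves deadlocked
  q3 = 0 | 0 has moves deadlocked
Coarsest stable partition (strong bisimilarity classes):
  B0 = {p0}
  B1 = {p1, q1}
  B2 = {p2, p3, q2, q3}
  B3 = {q0}
p0 ∈ B0, q0 ∈ B3 → different blocks

NO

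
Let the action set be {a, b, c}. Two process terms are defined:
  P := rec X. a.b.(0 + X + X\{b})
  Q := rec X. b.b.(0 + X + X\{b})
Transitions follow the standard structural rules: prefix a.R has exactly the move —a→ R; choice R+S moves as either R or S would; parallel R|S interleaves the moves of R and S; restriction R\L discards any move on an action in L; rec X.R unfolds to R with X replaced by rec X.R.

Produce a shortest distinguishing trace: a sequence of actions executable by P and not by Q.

Reachable graph of P (4 states):
  p0 = rec X. a.b.(0 + X + X\{b}) has moves --a--▸ p1
  p1 = b.(0 + (rec X. a.b.(0 + X + X\{b})) + (rec X. a.b.(0 + X + X\{b}))\{b}) has moves --b--▸ p2
  p2 = 0 + (rec X. a.b.(0 + X + X\{b})) + (rec X. a.b.(0 + X + X\{b}))\{b} has moves --a--▸ p1, --a--▸ p3
  p3 = (b.(0 + (rec X. a.b.(0 + X + X\{b})) + (rec X. a.b.(0 + X + X\{b}))\{b}))\{b} has moves ·
Reachable graph of Q (3 states):
  q0 = rec X. b.b.(0 + X + X\{b}) has moves --b--▸ q1
  q1 = b.(0 + (rec X. b.b.(0 + X + X\{b})) + (rec X. b.b.(0 + X + X\{b}))\{b}) has moves --b--▸ q2
  q2 = 0 + (rec X. b.b.(0 + X + X\{b})) + (rec X. b.b.(0 + X + X\{b}))\{b} has moves --b--▸ q1
Executing a from P (initial set {p0}):
  [1] a ⇒ {p1}
  P completes σ.
Executing a from Q (initial set {q0}):
  [1] a ⇒ ∅ (Q stuck)

a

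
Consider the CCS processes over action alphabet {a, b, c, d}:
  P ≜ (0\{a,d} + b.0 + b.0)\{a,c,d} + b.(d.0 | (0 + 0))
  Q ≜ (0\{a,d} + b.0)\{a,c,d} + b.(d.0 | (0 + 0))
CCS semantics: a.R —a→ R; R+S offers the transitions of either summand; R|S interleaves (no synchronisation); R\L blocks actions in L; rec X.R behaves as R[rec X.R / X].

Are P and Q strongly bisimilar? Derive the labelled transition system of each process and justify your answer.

YES

P's transition system — 4 states:
  m0 = (0\{a,d} + b.0 + b.0)\{a,c,d} + b.(d.0 | (0 + 0)) :: =b=> m1, =b=> m2
  m1 = 0\{a,c,d} :: ∅
  m2 = d.0 | (0 + 0) :: =d=> m3
  m3 = 0 | (0 + 0) :: ∅
Q's transition system — 4 states:
  n0 = (0\{a,d} + b.0)\{a,c,d} + b.(d.0 | (0 + 0)) :: =b=> n1, =b=> n2
  n1 = 0\{a,c,d} :: ∅
  n2 = d.0 | (0 + 0) :: =d=> n3
  n3 = 0 | (0 + 0) :: ∅
Coarsest stable partition (strong bisimilarity classes):
  B0 = {m0, n0}
  B1 = {m2, n2}
  B2 = {m1, m3, n1, n3}
m0 ∈ B0, n0 ∈ B0 → same block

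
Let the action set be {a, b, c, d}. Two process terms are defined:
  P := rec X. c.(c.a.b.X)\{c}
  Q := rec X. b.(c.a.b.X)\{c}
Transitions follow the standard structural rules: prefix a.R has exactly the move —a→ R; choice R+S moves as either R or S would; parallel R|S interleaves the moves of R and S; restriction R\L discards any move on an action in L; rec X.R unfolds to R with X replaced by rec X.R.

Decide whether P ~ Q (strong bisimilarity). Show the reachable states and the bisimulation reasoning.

Reachable graph of P (2 states):
  p0 = rec X. c.(c.a.b.X)\{c} has moves --c--▸ p1
  p1 = (c.a.b.(rec X. c.(c.a.b.X)\{c}))\{c} has moves ∅
Reachable graph of Q (2 states):
  q0 = rec X. b.(c.a.b.X)\{c} has moves --b--▸ q1
  q1 = (c.a.b.(rec X. b.(c.a.b.X)\{c}))\{c} has moves ∅
Coarsest stable partition (strong bisimilarity classes):
  B0 = {p0}
  B1 = {p1, q1}
  B2 = {q0}
p0 ∈ B0, q0 ∈ B2 → different blocks

P ≁ Q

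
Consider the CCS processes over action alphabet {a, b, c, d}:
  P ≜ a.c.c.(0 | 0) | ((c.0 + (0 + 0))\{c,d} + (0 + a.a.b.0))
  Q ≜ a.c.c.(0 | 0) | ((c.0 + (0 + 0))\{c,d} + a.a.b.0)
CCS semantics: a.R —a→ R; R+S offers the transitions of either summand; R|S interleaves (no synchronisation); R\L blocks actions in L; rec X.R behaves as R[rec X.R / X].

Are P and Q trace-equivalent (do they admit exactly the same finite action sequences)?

trace-equivalent

P's transition system — 16 states:
  s0 = a.c.c.(0 | 0) | ((c.0 + (0 + 0))\{c,d} + (0 + a.a.b.0)) | --a--▸ s1, --a--▸ s2
  s1 = a.c.c.(0 | 0) | a.b.0 | --a--▸ s3, --a--▸ s4
  s2 = c.c.(0 | 0) | ((c.0 + (0 + 0))\{c,d} + (0 + a.a.b.0)) | --a--▸ s4, --c--▸ s5
  s3 = a.c.c.(0 | 0) | b.0 | --a--▸ s6, --b--▸ s7
  s4 = c.c.(0 | 0) | a.b.0 | --a--▸ s6, --c--▸ s8
  s5 = c.(0 | 0) | ((c.0 + (0 + 0))\{c,d} + (0 + a.a.b.0)) | --a--▸ s8, --c--▸ s9
  s6 = c.c.(0 | 0) | b.0 | --b--▸ s10, --c--▸ s11
  s7 = a.c.c.(0 | 0) | 0 | --a--▸ s10
  s8 = c.(0 | 0) | a.b.0 | --a--▸ s11, --c--▸ s12
  s9 = 0 | 0 | ((c.0 + (0 + 0))\{c,d} + (0 + a.a.b.0)) | --a--▸ s12
  s10 = c.c.(0 | 0) | 0 | --c--▸ s13
  s11 = c.(0 | 0) | b.0 | --b--▸ s13, --c--▸ s14
  s12 = 0 | 0 | a.b.0 | --a--▸ s14
  s13 = c.(0 | 0) | 0 | --c--▸ s15
  s14 = 0 | 0 | b.0 | --b--▸ s15
  s15 = 0 | 0 | 0 | (no moves)
Q's transition system — 16 states:
  t0 = a.c.c.(0 | 0) | ((c.0 + (0 + 0))\{c,d} + a.a.b.0) | --a--▸ t1, --a--▸ t2
  t1 = a.c.c.(0 | 0) | a.b.0 | --a--▸ t3, --a--▸ t4
  t2 = c.c.(0 | 0) | ((c.0 + (0 + 0))\{c,d} + a.a.b.0) | --a--▸ t4, --c--▸ t5
  t3 = a.c.c.(0 | 0) | b.0 | --a--▸ t6, --b--▸ t7
  t4 = c.c.(0 | 0) | a.b.0 | --a--▸ t6, --c--▸ t8
  t5 = c.(0 | 0) | ((c.0 + (0 + 0))\{c,d} + a.a.b.0) | --a--▸ t8, --c--▸ t9
  t6 = c.c.(0 | 0) | b.0 | --b--▸ t10, --c--▸ t11
  t7 = a.c.c.(0 | 0) | 0 | --a--▸ t10
  t8 = c.(0 | 0) | a.b.0 | --a--▸ t11, --c--▸ t12
  t9 = 0 | 0 | ((c.0 + (0 + 0))\{c,d} + a.a.b.0) | --a--▸ t12
  t10 = c.c.(0 | 0) | 0 | --c--▸ t13
  t11 = c.(0 | 0) | b.0 | --b--▸ t13, --c--▸ t14
  t12 = 0 | 0 | a.b.0 | --a--▸ t14
  t13 = c.(0 | 0) | 0 | --c--▸ t15
  t14 = 0 | 0 | b.0 | --b--▸ t15
  t15 = 0 | 0 | 0 | (no moves)
Partition-refinement fixed point:
  B0 = {s0, t0}
  B1 = {s1, t1}
  B2 = {s3, t3}
  B3 = {s7, t7}
  B4 = {s10, t10}
  B5 = {s13, t13}
  B6 = {s15, t15}
  B7 = {s6, t6}
  B8 = {s11, t11}
  B9 = {s14, t14}
  B10 = {s4, t4}
  B11 = {s8, t8}
  B12 = {s12, t12}
  B13 = {s2, t2}
  B14 = {s5, t5}
  B15 = {s9, t9}
s0 ∈ B0, t0 ∈ B0 → same block
Bisimilar ⇒ trace-equivalent.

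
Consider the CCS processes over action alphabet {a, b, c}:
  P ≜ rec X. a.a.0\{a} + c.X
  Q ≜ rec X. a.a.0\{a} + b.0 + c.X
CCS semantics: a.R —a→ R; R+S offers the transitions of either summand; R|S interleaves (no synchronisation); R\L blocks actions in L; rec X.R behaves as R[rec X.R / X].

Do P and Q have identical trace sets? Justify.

traces(P) ≠ traces(Q) — witness ⟨b⟩

P's transition system — 3 states:
  p0 = rec X. a.a.0\{a} + c.X :: ··a··> p1, ··c··> p0
  p1 = a.0\{a} :: ··a··> p2
  p2 = 0\{a} :: stopped
Q's transition system — 4 states:
  q0 = rec X. a.a.0\{a} + b.0 + c.X :: ··a··> q1, ··b··> q2, ··c··> q0
  q1 = a.0\{a} :: ··a··> q3
  q2 = 0 :: stopped
  q3 = 0\{a} :: stopped
Run σ = ⟨b⟩ on Q: start {q0}
  after b @ step 1: {q2}
  ✓ Q
Run σ = ⟨b⟩ on P: start {p0}
  after b @ step 1: no successor for P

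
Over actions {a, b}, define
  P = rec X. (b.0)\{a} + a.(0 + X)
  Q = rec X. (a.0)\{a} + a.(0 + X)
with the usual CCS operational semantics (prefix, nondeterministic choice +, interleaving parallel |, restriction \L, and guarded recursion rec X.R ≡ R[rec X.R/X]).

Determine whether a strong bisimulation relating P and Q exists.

not bisimilar

LTS(P): 3 reachable states
  p0 = rec X. (b.0)\{a} + a.(0 + X) ⊢ —a→ p1, —b→ p2
  p1 = 0 + (rec X. (b.0)\{a} + a.(0 + X)) ⊢ —a→ p1, —b→ p2
  p2 = 0\{a} ⊢ deadlocked
LTS(Q): 2 reachable states
  q0 = rec X. (a.0)\{a} + a.(0 + X) ⊢ —a→ q1
  q1 = 0 + (rec X. (a.0)\{a} + a.(0 + X)) ⊢ —a→ q1
Bisimilarity quotient blocks:
  B0 = {p0, p1}
  B1 = {p2}
  B2 = {q0, q1}
p0 ∈ B0, q0 ∈ B2 → different blocks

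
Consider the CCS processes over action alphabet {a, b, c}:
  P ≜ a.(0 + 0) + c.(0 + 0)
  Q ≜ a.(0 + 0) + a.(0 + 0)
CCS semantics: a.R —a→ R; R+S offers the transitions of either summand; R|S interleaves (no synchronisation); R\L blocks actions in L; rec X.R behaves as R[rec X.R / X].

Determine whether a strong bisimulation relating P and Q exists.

LTS(P): 2 reachable states
  s0 = a.(0 + 0) + c.(0 + 0) ⊢ —a→ s1, —c→ s1
  s1 = 0 + 0 ⊢ ·
LTS(Q): 2 reachable states
  t0 = a.(0 + 0) + a.(0 + 0) ⊢ —a→ t1
  t1 = 0 + 0 ⊢ ·
Partition-refinement fixed point:
  B0 = {s0}
  B1 = {s1, t1}
  B2 = {t0}
s0 ∈ B0, t0 ∈ B2 → different blocks

NO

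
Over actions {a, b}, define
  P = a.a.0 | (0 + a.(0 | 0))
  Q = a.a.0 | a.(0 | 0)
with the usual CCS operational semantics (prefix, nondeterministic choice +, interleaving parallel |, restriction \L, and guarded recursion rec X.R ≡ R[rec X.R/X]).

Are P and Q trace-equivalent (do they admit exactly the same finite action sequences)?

LTS(P): 6 reachable states
  u0 = a.a.0 | (0 + a.(0 | 0)) → --a--▸ u1, --a--▸ u2
  u1 = a.0 | (0 + a.(0 | 0)) → --a--▸ u3, --a--▸ u4
  u2 = a.a.0 | (0 | 0) → --a--▸ u4
  u3 = 0 | (0 + a.(0 | 0)) → --a--▸ u5
  u4 = a.0 | (0 | 0) → --a--▸ u5
  u5 = 0 | (0 | 0) → deadlocked
LTS(Q): 6 reachable states
  v0 = a.a.0 | a.(0 | 0) → --a--▸ v1, --a--▸ v2
  v1 = a.0 | a.(0 | 0) → --a--▸ v3, --a--▸ v4
  v2 = a.a.0 | (0 | 0) → --a--▸ v4
  v3 = 0 | a.(0 | 0) → --a--▸ v5
  v4 = a.0 | (0 | 0) → --a--▸ v5
  v5 = 0 | (0 | 0) → deadlocked
Coarsest stable partition (strong bisimilarity classes):
  B0 = {u0, v0}
  B1 = {u1, u2, v1, v2}
  B2 = {u3, u4, v3, v4}
  B3 = {u5, v5}
u0 ∈ B0, v0 ∈ B0 → same block
Bisimilar ⇒ trace-equivalent.

trace-equivalent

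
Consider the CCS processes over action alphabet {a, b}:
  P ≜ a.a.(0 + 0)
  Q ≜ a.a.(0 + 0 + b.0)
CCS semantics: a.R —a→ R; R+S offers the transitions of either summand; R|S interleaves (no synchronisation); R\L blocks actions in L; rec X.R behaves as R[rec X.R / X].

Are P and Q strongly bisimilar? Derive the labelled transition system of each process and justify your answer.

Reachable graph of P (3 states):
  u0 = a.a.(0 + 0) → =a=> u1
  u1 = a.(0 + 0) → =a=> u2
  u2 = 0 + 0 → ·
Reachable graph of Q (4 states):
  v0 = a.a.(0 + 0 + b.0) → =a=> v1
  v1 = a.(0 + 0 + b.0) → =a=> v2
  v2 = 0 + 0 + b.0 → =b=> v3
  v3 = 0 → ·
Partition-refinement fixed point:
  B0 = {u0}
  B1 = {u1}
  B2 = {u2, v3}
  B3 = {v0}
  B4 = {v1}
  B5 = {v2}
u0 ∈ B0, v0 ∈ B3 → different blocks

NO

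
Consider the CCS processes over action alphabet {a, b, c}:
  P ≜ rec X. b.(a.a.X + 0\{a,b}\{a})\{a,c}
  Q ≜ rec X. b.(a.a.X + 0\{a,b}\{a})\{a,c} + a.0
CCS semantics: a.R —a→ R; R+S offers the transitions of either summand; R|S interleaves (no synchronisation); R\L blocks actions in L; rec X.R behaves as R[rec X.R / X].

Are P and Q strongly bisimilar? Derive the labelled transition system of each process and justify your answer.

not bisimilar

LTS(P): 2 reachable states
  p0 = rec X. b.(a.a.X + 0\{a,b}\{a})\{a,c} → —b→ p1
  p1 = (a.a.(rec X. b.(a.a.X + 0\{a,b}\{a})\{a,c}) + 0\{a,b}\{a})\{a,c} → ∅
LTS(Q): 3 reachable states
  q0 = rec X. b.(a.a.X + 0\{a,b}\{a})\{a,c} + a.0 → —a→ q1, —b→ q2
  q1 = 0 → ∅
  q2 = (a.a.(rec X. b.(a.a.X + 0\{a,b}\{a})\{a,c} + a.0) + 0\{a,b}\{a})\{a,c} → ∅
Partition-refinement fixed point:
  B0 = {p0}
  B1 = {p1, q1, q2}
  B2 = {q0}
p0 ∈ B0, q0 ∈ B2 → different blocks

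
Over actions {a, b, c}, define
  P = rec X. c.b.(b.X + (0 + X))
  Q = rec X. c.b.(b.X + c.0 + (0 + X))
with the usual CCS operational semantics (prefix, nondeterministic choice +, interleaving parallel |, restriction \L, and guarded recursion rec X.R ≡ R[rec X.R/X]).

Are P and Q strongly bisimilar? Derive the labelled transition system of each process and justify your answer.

LTS(P): 3 reachable states
  p0 = rec X. c.b.(b.X + (0 + X)) | —c→ p1
  p1 = b.(b.(rec X. c.b.(b.X + (0 + X))) + (0 + (rec X. c.b.(b.X + (0 + X))))) | —b→ p2
  p2 = b.(rec X. c.b.(b.X + (0 + X))) + (0 + (rec X. c.b.(b.X + (0 + X)))) | —b→ p0, —c→ p1
LTS(Q): 4 reachable states
  q0 = rec X. c.b.(b.X + c.0 + (0 + X)) | —c→ q1
  q1 = b.(b.(rec X. c.b.(b.X + c.0 + (0 + X))) + c.0 + (0 + (rec X. c.b.(b.X + c.0 + (0 + X))))) | —b→ q2
  q2 = b.(rec X. c.b.(b.X + c.0 + (0 + X))) + c.0 + (0 + (rec X. c.b.(b.X + c.0 + (0 + X)))) | —b→ q0, —c→ q1, —c→ q3
  q3 = 0 | deadlocked
Bisimilarity quotient blocks:
  B0 = {p0}
  B1 = {p1}
  B2 = {p2}
  B3 = {q0}
  B4 = {q1}
  B5 = {q2}
  B6 = {q3}
p0 ∈ B0, q0 ∈ B3 → different blocks

not bisimilar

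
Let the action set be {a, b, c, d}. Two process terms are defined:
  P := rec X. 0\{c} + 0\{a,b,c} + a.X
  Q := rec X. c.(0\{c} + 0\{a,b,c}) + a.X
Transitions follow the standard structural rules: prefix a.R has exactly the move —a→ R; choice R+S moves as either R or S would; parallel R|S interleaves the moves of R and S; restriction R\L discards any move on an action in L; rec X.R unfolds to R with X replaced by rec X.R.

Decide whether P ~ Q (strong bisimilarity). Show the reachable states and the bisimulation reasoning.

LTS(P): 1 reachable states
  m0 = rec X. 0\{c} + 0\{a,b,c} + a.X has moves -a-> m0
LTS(Q): 2 reachable states
  n0 = rec X. c.(0\{c} + 0\{a,b,c}) + a.X has moves -a-> n0, -c-> n1
  n1 = 0\{c} + 0\{a,b,c} has moves ∅
Coarsest stable partition (strong bisimilarity classes):
  B0 = {m0}
  B1 = {n0}
  B2 = {n1}
m0 ∈ B0, n0 ∈ B1 → different blocks

P ≁ Q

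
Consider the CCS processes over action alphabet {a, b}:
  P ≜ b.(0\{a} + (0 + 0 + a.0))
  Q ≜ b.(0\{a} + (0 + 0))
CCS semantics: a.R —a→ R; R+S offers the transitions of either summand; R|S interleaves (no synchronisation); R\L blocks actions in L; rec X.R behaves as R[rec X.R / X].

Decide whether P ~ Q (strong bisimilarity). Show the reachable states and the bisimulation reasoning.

P's transition system — 3 states:
  s0 = b.(0\{a} + (0 + 0 + a.0)) ⊢ ··b··> s1
  s1 = 0\{a} + (0 + 0 + a.0) ⊢ ··a··> s2
  s2 = 0 ⊢ ∅
Q's transition system — 2 states:
  t0 = b.(0\{a} + (0 + 0)) ⊢ ··b··> t1
  t1 = 0\{a} + (0 + 0) ⊢ ∅
Coarsest stable partition (strong bisimilarity classes):
  B0 = {s0}
  B1 = {s1}
  B2 = {s2, t1}
  B3 = {t0}
s0 ∈ B0, t0 ∈ B3 → different blocks

P ≁ Q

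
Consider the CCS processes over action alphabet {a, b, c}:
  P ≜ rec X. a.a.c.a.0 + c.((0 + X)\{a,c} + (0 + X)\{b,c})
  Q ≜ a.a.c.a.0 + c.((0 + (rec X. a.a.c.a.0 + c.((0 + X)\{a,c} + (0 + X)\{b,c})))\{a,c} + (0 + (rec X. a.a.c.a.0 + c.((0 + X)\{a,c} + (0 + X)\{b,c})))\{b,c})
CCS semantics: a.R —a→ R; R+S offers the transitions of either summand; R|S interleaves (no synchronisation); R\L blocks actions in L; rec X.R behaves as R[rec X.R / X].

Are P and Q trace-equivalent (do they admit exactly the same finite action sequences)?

LTS(P): 8 reachable states
  p0 = rec X. a.a.c.a.0 + c.((0 + X)\{a,c} + (0 + X)\{b,c}) :: --a--▸ p1, --c--▸ p2
  p1 = a.c.a.0 :: --a--▸ p3
  p2 = (0 + (rec X. a.a.c.a.0 + c.((0 + X)\{a,c} + (0 + X)\{b,c})))\{a,c} + (0 + (rec X. a.a.c.a.0 + c.((0 + X)\{a,c} + (0 + X)\{b,c})))\{b,c} :: --a--▸ p4
  p3 = c.a.0 :: --c--▸ p5
  p4 = (a.c.a.0)\{b,c} :: --a--▸ p6
  p5 = a.0 :: --a--▸ p7
  p6 = (c.a.0)\{b,c} :: ∅
  p7 = 0 :: ∅
LTS(Q): 8 reachable states
  q0 = a.a.c.a.0 + c.((0 + (rec X. a.a.c.a.0 + c.((0 + X)\{a,c} + (0 + X)\{b,c})))\{a,c} + (0 + (rec X. a.a.c.a.0 + c.((0 + X)\{a,c} + (0 + X)\{b,c})))\{b,c}) :: --a--▸ q1, --c--▸ q2
  q1 = a.c.a.0 :: --a--▸ q3
  q2 = (0 + (rec X. a.a.c.a.0 + c.((0 + X)\{a,c} + (0 + X)\{b,c})))\{a,c} + (0 + (rec X. a.a.c.a.0 + c.((0 + X)\{a,c} + (0 + X)\{b,c})))\{b,c} :: --a--▸ q4
  q3 = c.a.0 :: --c--▸ q5
  q4 = (a.c.a.0)\{b,c} :: --a--▸ q6
  q5 = a.0 :: --a--▸ q7
  q6 = (c.a.0)\{b,c} :: ∅
  q7 = 0 :: ∅
Partition-refinement fixed point:
  B0 = {p0, q0}
  B1 = {p1, q1}
  B2 = {p3, q3}
  B3 = {p4, p5, q4, q5}
  B4 = {p6, p7, q6, q7}
  B5 = {p2, q2}
p0 ∈ B0, q0 ∈ B0 → same block
Bisimilar ⇒ trace-equivalent.

YES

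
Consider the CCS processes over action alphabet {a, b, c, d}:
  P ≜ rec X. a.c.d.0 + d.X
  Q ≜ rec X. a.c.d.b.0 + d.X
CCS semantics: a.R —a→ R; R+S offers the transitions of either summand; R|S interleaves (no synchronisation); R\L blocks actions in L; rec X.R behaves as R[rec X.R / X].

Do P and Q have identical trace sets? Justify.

trace-distinct — witness ⟨acdb⟩

LTS(P): 4 reachable states
  p0 = rec X. a.c.d.0 + d.X | ··a··> p1, ··d··> p0
  p1 = c.d.0 | ··c··> p2
  p2 = d.0 | ··d··> p3
  p3 = 0 | deadlocked
LTS(Q): 5 reachable states
  q0 = rec X. a.c.d.b.0 + d.X | ··a··> q1, ··d··> q0
  q1 = c.d.b.0 | ··c··> q2
  q2 = d.b.0 | ··d··> q3
  q3 = b.0 | ··b··> q4
  q4 = 0 | deadlocked
Run σ = ⟨acdb⟩ on Q: start {q0}
  after a @ step 1: {q1}
  after c @ step 2: {q2}
  after d @ step 3: {q3}
  after b @ step 4: {q4}
  ✓ Q
Run σ = ⟨acdb⟩ on P: start {p0}
  after a @ step 1: {p1}
  after c @ step 2: {p2}
  after d @ step 3: {p3}
  after b @ step 4: no successor for P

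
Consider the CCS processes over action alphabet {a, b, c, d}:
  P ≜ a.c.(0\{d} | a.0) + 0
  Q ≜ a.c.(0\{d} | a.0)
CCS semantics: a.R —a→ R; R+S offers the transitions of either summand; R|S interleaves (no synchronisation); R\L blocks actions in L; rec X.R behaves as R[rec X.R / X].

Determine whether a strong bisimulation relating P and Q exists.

P's transition system — 4 states:
  s0 = a.c.(0\{d} | a.0) + 0 → -a-> s1
  s1 = c.(0\{d} | a.0) → -c-> s2
  s2 = 0\{d} | a.0 → -a-> s3
  s3 = 0\{d} | 0 → stopped
Q's transition system — 4 states:
  t0 = a.c.(0\{d} | a.0) → -a-> t1
  t1 = c.(0\{d} | a.0) → -c-> t2
  t2 = 0\{d} | a.0 → -a-> t3
  t3 = 0\{d} | 0 → stopped
Bisimilarity quotient blocks:
  B0 = {s0, t0}
  B1 = {s1, t1}
  B2 = {s2, t2}
  B3 = {s3, t3}
s0 ∈ B0, t0 ∈ B0 → same block

YES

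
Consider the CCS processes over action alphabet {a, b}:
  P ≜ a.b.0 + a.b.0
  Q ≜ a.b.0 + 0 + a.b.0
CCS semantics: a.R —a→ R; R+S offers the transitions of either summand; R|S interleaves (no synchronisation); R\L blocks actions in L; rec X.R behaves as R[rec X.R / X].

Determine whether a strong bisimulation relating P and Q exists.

bisimilar

Reachable graph of P (3 states):
  m0 = a.b.0 + a.b.0 :: —a→ m1
  m1 = b.0 :: —b→ m2
  m2 = 0 :: (no moves)
Reachable graph of Q (3 states):
  n0 = a.b.0 + 0 + a.b.0 :: —a→ n1
  n1 = b.0 :: —b→ n2
  n2 = 0 :: (no moves)
Coarsest stable partition (strong bisimilarity classes):
  B0 = {m0, n0}
  B1 = {m1, n1}
  B2 = {m2, n2}
m0 ∈ B0, n0 ∈ B0 → same block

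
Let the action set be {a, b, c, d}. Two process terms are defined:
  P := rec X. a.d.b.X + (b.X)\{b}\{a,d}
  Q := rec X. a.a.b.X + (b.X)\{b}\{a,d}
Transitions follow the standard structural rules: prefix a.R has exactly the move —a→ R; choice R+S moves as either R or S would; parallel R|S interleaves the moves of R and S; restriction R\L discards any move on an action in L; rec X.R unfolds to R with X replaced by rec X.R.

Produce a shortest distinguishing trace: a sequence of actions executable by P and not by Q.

ad

Reachable graph of P (3 states):
  s0 = rec X. a.d.b.X + (b.X)\{b}\{a,d} :: =a=> s1
  s1 = d.b.(rec X. a.d.b.X + (b.X)\{b}\{a,d}) :: =d=> s2
  s2 = b.(rec X. a.d.b.X + (b.X)\{b}\{a,d}) :: =b=> s0
Reachable graph of Q (3 states):
  t0 = rec X. a.a.b.X + (b.X)\{b}\{a,d} :: =a=> t1
  t1 = a.b.(rec X. a.a.b.X + (b.X)\{b}\{a,d}) :: =a=> t2
  t2 = b.(rec X. a.a.b.X + (b.X)\{b}\{a,d}) :: =b=> t0
Run σ = ⟨ad⟩ on P: start {s0}
  step 1 (a): {s1}
  step 2 (d): {s2}
  — P admits the full trace.
Run σ = ⟨ad⟩ on Q: start {t0}
  step 1 (a): {t1}
  step 2 (d): no successor for Q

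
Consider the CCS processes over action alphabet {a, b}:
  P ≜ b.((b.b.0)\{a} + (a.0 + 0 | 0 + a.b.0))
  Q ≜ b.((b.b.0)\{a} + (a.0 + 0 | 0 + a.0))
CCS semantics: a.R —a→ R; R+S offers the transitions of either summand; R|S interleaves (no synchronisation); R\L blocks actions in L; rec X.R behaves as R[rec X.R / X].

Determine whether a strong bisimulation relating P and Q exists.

not bisimilar

LTS(P): 6 reachable states
  p0 = b.((b.b.0)\{a} + (a.0 + 0 | 0 + a.b.0)) has moves ··b··> p1
  p1 = (b.b.0)\{a} + (a.0 + 0 | 0 + a.b.0) has moves ··a··> p2, ··a··> p3, ··b··> p4
  p2 = 0 has moves ·
  p3 = b.0 has moves ··b··> p2
  p4 = (b.0)\{a} has moves ··b··> p5
  p5 = 0\{a} has moves ·
LTS(Q): 5 reachable states
  q0 = b.((b.b.0)\{a} + (a.0 + 0 | 0 + a.0)) has moves ··b··> q1
  q1 = (b.b.0)\{a} + (a.0 + 0 | 0 + a.0) has moves ··a··> q2, ··b··> q3
  q2 = 0 has moves ·
  q3 = (b.0)\{a} has moves ··b··> q4
  q4 = 0\{a} has moves ·
Partition-refinement fixed point:
  B0 = {p0}
  B1 = {p1}
  B2 = {p3, p4, q3}
  B3 = {p2, p5, q2, q4}
  B4 = {q0}
  B5 = {q1}
p0 ∈ B0, q0 ∈ B4 → different blocks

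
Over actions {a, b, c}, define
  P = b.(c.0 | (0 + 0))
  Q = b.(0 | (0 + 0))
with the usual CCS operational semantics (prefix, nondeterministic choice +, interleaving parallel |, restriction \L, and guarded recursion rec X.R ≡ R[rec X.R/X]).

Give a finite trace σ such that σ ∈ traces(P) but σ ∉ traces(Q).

bc

Reachable graph of P (3 states):
  s0 = b.(c.0 | (0 + 0)) ⊢ -b-> s1
  s1 = c.0 | (0 + 0) ⊢ -c-> s2
  s2 = 0 | (0 + 0) ⊢ ∅
Reachable graph of Q (2 states):
  t0 = b.(0 | (0 + 0)) ⊢ -b-> t1
  t1 = 0 | (0 + 0) ⊢ ∅
Run σ = ⟨bc⟩ on P: start {s0}
  after b @ step 1: {s1}
  after c @ step 2: {s2}
  ✓ P
Run σ = ⟨bc⟩ on Q: start {t0}
  after b @ step 1: {t1}
  after c @ step 2: no successor for Q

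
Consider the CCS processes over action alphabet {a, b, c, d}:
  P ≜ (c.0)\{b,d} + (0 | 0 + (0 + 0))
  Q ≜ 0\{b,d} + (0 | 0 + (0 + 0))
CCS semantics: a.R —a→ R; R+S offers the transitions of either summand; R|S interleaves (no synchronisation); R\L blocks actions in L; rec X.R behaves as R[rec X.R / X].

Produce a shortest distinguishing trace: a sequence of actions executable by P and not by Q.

LTS(P): 2 reachable states
  p0 = (c.0)\{b,d} + (0 | 0 + (0 + 0)) :: —c→ p1
  p1 = 0\{b,d} :: ·
LTS(Q): 1 reachable states
  q0 = 0\{b,d} + (0 | 0 + (0 + 0)) :: ·
Run σ = ⟨c⟩ on P: start {p0}
  [1] c ⇒ {p1}
  P completes σ.
Run σ = ⟨c⟩ on Q: start {q0}
  [1] c ⇒ no successor for Q

c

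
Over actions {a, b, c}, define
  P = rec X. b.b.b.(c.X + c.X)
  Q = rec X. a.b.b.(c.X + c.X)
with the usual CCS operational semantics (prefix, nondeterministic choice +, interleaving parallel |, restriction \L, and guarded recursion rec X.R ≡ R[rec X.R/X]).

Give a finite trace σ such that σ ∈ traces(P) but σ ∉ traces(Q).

b

P's transition system — 4 states:
  s0 = rec X. b.b.b.(c.X + c.X) → =b=> s1
  s1 = b.b.(c.(rec X. b.b.b.(c.X + c.X)) + c.(rec X. b.b.b.(c.X + c.X))) → =b=> s2
  s2 = b.(c.(rec X. b.b.b.(c.X + c.X)) + c.(rec X. b.b.b.(c.X + c.X))) → =b=> s3
  s3 = c.(rec X. b.b.b.(c.X + c.X)) + c.(rec X. b.b.b.(c.X + c.X)) → =c=> s0
Q's transition system — 4 states:
  t0 = rec X. a.b.b.(c.X + c.X) → =a=> t1
  t1 = b.b.(c.(rec X. a.b.b.(c.X + c.X)) + c.(rec X. a.b.b.(c.X + c.X))) → =b=> t2
  t2 = b.(c.(rec X. a.b.b.(c.X + c.X)) + c.(rec X. a.b.b.(c.X + c.X))) → =b=> t3
  t3 = c.(rec X. a.b.b.(c.X + c.X)) + c.(rec X. a.b.b.(c.X + c.X)) → =c=> t0
Trace ⟨b⟩ through P, begin at {s0}:
  step 1 (b): {s1}
  ✓ P
Trace ⟨b⟩ through Q, begin at {t0}:
  step 1 (b): ∅ (Q stuck)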